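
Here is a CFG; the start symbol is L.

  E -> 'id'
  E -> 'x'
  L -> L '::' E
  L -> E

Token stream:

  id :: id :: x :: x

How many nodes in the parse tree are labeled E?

[L [L [L [L [E id]] :: [E id]] :: [E x]] :: [E x]]

4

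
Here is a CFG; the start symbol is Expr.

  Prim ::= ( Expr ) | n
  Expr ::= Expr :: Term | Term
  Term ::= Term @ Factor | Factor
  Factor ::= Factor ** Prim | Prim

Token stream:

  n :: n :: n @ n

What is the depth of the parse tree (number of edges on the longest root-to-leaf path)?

[Expr [Expr [Expr [Term [Factor [Prim n]]]] :: [Term [Factor [Prim n]]]] :: [Term [Term [Factor [Prim n]]] @ [Factor [Prim n]]]]

6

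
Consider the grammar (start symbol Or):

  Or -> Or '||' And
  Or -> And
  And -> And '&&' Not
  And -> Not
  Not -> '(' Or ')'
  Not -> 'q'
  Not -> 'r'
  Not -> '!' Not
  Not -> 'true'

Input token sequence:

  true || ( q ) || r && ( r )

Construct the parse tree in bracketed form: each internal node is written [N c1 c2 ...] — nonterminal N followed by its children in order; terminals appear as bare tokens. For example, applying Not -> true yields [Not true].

[Or [Or [Or [And [Not true]]] || [And [Not ( [Or [And [Not q]]] )]]] || [And [And [Not r]] && [Not ( [Or [And [Not r]]] )]]]

Or
Or || And
Or || And || And
And || And || And
Not || And || And
true || And || And
true || Not || And
true || ( Or ) || And
true || ( And ) || And
true || ( Not ) || And
true || ( q ) || And
true || ( q ) || And && Not
true || ( q ) || Not && Not
true || ( q ) || r && Not
true || ( q ) || r && ( Or )
true || ( q ) || r && ( And )
true || ( q ) || r && ( Not )
true || ( q ) || r && ( r )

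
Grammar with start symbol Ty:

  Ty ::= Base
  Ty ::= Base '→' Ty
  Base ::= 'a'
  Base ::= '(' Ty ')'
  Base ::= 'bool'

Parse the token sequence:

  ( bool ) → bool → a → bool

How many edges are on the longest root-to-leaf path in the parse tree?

5

[Ty [Base ( [Ty [Base bool]] )] → [Ty [Base bool] → [Ty [Base a] → [Ty [Base bool]]]]]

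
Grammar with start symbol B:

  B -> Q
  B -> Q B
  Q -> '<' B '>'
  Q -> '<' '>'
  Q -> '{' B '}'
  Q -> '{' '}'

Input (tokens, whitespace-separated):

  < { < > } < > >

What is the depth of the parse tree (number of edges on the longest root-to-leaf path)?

6

[B [Q < [B [Q { [B [Q < >]] }] [B [Q < >]]] >]]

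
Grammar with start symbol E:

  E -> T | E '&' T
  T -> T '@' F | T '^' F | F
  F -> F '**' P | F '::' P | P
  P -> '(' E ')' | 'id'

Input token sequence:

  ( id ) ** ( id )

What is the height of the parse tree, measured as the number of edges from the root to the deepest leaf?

9

[E [T [F [F [P ( [E [T [F [P id]]]] )]] ** [P ( [E [T [F [P id]]]] )]]]]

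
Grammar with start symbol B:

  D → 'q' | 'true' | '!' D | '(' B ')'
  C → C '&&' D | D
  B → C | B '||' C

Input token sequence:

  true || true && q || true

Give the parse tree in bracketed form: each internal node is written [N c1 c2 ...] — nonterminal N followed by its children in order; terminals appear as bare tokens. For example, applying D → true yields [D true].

[B [B [B [C [D true]]] || [C [C [D true]] && [D q]]] || [C [D true]]]

B
B || C
B || C || C
C || C || C
D || C || C
true || C || C
true || C && D || C
true || D && D || C
true || true && D || C
true || true && q || C
true || true && q || D
true || true && q || true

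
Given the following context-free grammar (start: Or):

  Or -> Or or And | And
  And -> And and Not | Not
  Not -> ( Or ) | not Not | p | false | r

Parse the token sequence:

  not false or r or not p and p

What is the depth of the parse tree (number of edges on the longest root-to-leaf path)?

6

[Or [Or [Or [And [Not not [Not false]]]] or [And [Not r]]] or [And [And [Not not [Not p]]] and [Not p]]]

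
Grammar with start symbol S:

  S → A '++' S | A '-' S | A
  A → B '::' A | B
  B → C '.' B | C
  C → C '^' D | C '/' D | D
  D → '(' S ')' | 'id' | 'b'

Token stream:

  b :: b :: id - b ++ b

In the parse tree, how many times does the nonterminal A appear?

[S [A [B [C [D b]]] :: [A [B [C [D b]]] :: [A [B [C [D id]]]]]] - [S [A [B [C [D b]]]] ++ [S [A [B [C [D b]]]]]]]

5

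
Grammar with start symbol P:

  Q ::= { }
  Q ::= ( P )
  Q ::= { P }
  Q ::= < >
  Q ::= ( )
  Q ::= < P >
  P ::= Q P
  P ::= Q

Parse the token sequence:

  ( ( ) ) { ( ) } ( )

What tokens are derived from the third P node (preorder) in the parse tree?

{ ( ) } ( )

[P [Q ( [P [Q ( )]] )] [P [Q { [P [Q ( )]] }] [P [Q ( )]]]]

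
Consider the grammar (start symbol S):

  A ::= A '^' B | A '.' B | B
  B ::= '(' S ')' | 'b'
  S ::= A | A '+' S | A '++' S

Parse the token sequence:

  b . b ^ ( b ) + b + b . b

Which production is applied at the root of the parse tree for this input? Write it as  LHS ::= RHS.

S ::= A '+' S

[S [A [A [A [B b]] . [B b]] ^ [B ( [S [A [B b]]] )]] + [S [A [B b]] + [S [A [A [B b]] . [B b]]]]]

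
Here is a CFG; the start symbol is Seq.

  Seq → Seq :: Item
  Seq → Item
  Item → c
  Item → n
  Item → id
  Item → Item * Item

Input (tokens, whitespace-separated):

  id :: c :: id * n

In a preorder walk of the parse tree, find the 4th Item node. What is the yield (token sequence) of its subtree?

id

[Seq [Seq [Seq [Item id]] :: [Item c]] :: [Item [Item id] * [Item n]]]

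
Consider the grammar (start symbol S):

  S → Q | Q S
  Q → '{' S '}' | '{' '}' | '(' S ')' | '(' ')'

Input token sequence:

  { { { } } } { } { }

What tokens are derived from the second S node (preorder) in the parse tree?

{ { } }

[S [Q { [S [Q { [S [Q { }]] }]] }] [S [Q { }] [S [Q { }]]]]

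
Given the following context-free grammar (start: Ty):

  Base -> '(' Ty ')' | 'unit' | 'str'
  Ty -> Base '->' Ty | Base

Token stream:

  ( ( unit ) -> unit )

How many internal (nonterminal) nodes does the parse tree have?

8

[Ty [Base ( [Ty [Base ( [Ty [Base unit]] )] -> [Ty [Base unit]]] )]]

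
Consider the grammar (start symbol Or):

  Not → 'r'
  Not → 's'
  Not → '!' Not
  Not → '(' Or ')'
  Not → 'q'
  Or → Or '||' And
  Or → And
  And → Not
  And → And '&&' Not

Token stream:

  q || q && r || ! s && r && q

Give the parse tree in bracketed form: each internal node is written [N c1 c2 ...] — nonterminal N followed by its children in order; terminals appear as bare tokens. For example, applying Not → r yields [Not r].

[Or [Or [Or [And [Not q]]] || [And [And [Not q]] && [Not r]]] || [And [And [And [Not ! [Not s]]] && [Not r]] && [Not q]]]

Or
Or || And
Or || And || And
And || And || And
Not || And || And
q || And || And
q || And && Not || And
q || Not && Not || And
q || q && Not || And
q || q && r || And
q || q && r || And && Not
q || q && r || And && Not && Not
q || q && r || Not && Not && Not
q || q && r || ! Not && Not && Not
q || q && r || ! s && Not && Not
q || q && r || ! s && r && Not
q || q && r || ! s && r && q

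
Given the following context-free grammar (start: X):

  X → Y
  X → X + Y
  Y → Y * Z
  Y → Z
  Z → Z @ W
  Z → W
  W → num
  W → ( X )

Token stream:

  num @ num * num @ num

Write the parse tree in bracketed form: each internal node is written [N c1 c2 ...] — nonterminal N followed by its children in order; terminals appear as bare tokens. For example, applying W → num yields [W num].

[X [Y [Y [Z [Z [W num]] @ [W num]]] * [Z [Z [W num]] @ [W num]]]]

X
Y
Y * Z
Z * Z
Z @ W * Z
W @ W * Z
num @ W * Z
num @ num * Z
num @ num * Z @ W
num @ num * W @ W
num @ num * num @ W
num @ num * num @ num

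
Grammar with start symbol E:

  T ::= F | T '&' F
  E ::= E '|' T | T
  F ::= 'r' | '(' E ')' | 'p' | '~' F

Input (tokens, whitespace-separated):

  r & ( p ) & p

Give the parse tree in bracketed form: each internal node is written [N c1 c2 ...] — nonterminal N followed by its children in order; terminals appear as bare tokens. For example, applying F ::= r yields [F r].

E
T
T & F
T & F & F
F & F & F
r & F & F
r & ( E ) & F
r & ( T ) & F
r & ( F ) & F
r & ( p ) & F
r & ( p ) & p

[E [T [T [T [F r]] & [F ( [E [T [F p]]] )]] & [F p]]]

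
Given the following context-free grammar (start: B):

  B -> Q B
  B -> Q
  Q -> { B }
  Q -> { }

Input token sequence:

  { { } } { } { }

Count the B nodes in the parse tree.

4

[B [Q { [B [Q { }]] }] [B [Q { }] [B [Q { }]]]]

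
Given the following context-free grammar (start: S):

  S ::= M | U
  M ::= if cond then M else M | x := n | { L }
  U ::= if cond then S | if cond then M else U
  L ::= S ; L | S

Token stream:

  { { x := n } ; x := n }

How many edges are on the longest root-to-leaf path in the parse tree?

[S [M { [L [S [M { [L [S [M x := n]]] }]] ; [L [S [M x := n]]]] }]]

8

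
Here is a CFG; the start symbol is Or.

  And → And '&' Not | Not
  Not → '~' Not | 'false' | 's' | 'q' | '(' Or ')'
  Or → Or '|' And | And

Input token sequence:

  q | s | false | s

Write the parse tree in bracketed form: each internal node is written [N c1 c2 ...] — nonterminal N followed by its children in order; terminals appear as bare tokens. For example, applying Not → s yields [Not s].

[Or [Or [Or [Or [And [Not q]]] | [And [Not s]]] | [And [Not false]]] | [And [Not s]]]

Or
Or | And
Or | And | And
Or | And | And | And
And | And | And | And
Not | And | And | And
q | And | And | And
q | Not | And | And
q | s | And | And
q | s | Not | And
q | s | false | And
q | s | false | Not
q | s | false | s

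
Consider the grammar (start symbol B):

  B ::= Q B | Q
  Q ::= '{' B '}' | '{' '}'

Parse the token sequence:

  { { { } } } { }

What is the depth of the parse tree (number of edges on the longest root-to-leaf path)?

[B [Q { [B [Q { [B [Q { }]] }]] }] [B [Q { }]]]

6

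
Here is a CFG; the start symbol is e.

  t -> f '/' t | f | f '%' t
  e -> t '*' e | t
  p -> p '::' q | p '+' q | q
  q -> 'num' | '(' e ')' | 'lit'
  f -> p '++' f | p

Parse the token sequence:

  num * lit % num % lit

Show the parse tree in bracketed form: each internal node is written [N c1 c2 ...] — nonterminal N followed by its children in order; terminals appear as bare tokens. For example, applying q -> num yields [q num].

[e [t [f [p [q num]]]] * [e [t [f [p [q lit]]] % [t [f [p [q num]]] % [t [f [p [q lit]]]]]]]]

e
t * e
f * e
p * e
q * e
num * e
num * t
num * f % t
num * p % t
num * q % t
num * lit % t
num * lit % f % t
num * lit % p % t
num * lit % q % t
num * lit % num % t
num * lit % num % f
num * lit % num % p
num * lit % num % q
num * lit % num % lit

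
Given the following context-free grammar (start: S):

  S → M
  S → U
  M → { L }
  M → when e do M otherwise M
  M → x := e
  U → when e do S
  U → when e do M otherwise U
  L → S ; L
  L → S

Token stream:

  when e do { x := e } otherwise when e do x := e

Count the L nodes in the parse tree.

1

[S [U when e do [M { [L [S [M x := e]]] }] otherwise [U when e do [S [M x := e]]]]]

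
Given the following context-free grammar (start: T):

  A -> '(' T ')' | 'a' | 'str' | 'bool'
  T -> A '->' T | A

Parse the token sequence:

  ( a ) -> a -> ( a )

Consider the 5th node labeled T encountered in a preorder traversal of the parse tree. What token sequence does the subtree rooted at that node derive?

[T [A ( [T [A a]] )] -> [T [A a] -> [T [A ( [T [A a]] )]]]]

a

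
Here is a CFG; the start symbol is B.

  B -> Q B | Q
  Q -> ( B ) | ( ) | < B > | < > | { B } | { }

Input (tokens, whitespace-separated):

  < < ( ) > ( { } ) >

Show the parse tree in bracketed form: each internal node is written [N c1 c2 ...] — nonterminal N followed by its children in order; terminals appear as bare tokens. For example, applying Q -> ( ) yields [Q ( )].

B
Q
< B >
< Q B >
< < B > B >
< < Q > B >
< < ( ) > B >
< < ( ) > Q >
< < ( ) > ( B ) >
< < ( ) > ( Q ) >
< < ( ) > ( { } ) >

[B [Q < [B [Q < [B [Q ( )]] >] [B [Q ( [B [Q { }]] )]]] >]]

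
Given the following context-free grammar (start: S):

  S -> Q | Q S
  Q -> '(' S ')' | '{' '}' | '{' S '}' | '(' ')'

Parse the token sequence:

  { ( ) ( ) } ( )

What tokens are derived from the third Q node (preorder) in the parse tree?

( )

[S [Q { [S [Q ( )] [S [Q ( )]]] }] [S [Q ( )]]]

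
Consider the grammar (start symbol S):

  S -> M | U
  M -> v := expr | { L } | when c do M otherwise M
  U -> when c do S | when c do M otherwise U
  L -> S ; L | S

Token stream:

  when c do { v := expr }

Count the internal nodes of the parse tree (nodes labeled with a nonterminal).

7

[S [U when c do [S [M { [L [S [M v := expr]]] }]]]]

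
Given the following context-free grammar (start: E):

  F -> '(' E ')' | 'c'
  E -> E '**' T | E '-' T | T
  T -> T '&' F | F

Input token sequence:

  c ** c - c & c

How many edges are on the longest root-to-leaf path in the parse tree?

[E [E [E [T [F c]]] ** [T [F c]]] - [T [T [F c]] & [F c]]]

5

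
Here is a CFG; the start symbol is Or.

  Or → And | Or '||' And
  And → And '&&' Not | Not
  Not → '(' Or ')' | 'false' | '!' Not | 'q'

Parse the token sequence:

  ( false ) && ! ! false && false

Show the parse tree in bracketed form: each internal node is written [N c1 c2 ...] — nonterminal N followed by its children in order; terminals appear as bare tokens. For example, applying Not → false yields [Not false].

[Or [And [And [And [Not ( [Or [And [Not false]]] )]] && [Not ! [Not ! [Not false]]]] && [Not false]]]

Or
And
And && Not
And && Not && Not
Not && Not && Not
( Or ) && Not && Not
( And ) && Not && Not
( Not ) && Not && Not
( false ) && Not && Not
( false ) && ! Not && Not
( false ) && ! ! Not && Not
( false ) && ! ! false && Not
( false ) && ! ! false && false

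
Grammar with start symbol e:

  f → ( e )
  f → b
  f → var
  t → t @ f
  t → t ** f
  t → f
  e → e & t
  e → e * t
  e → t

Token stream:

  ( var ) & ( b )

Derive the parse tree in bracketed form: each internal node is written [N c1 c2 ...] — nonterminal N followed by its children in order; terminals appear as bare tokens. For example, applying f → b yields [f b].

[e [e [t [f ( [e [t [f var]]] )]]] & [t [f ( [e [t [f b]]] )]]]

e
e & t
t & t
f & t
( e ) & t
( t ) & t
( f ) & t
( var ) & t
( var ) & f
( var ) & ( e )
( var ) & ( t )
( var ) & ( f )
( var ) & ( b )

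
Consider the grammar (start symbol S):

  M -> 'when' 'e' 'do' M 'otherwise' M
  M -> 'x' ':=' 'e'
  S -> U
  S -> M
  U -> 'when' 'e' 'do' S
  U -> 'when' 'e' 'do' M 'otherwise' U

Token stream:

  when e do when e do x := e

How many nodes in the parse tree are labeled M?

1

[S [U when e do [S [U when e do [S [M x := e]]]]]]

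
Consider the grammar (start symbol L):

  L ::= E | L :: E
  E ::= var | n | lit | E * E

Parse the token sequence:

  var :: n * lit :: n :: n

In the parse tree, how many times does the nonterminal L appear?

4

[L [L [L [L [E var]] :: [E [E n] * [E lit]]] :: [E n]] :: [E n]]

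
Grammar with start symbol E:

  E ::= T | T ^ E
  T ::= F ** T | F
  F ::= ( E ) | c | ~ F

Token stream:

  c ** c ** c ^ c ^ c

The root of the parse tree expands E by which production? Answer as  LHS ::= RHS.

[E [T [F c] ** [T [F c] ** [T [F c]]]] ^ [E [T [F c]] ^ [E [T [F c]]]]]

E ::= T ^ E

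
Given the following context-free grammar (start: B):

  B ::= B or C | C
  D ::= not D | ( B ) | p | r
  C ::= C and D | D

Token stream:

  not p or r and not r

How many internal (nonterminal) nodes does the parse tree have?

[B [B [C [D not [D p]]]] or [C [C [D r]] and [D not [D r]]]]

10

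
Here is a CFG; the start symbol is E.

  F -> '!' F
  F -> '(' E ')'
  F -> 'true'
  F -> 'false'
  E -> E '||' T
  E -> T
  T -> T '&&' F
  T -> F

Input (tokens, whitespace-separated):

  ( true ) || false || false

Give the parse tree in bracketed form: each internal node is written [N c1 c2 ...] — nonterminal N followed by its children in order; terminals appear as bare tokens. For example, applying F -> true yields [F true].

E
E || T
E || T || T
T || T || T
F || T || T
( E ) || T || T
( T ) || T || T
( F ) || T || T
( true ) || T || T
( true ) || F || T
( true ) || false || T
( true ) || false || F
( true ) || false || false

[E [E [E [T [F ( [E [T [F true]]] )]]] || [T [F false]]] || [T [F false]]]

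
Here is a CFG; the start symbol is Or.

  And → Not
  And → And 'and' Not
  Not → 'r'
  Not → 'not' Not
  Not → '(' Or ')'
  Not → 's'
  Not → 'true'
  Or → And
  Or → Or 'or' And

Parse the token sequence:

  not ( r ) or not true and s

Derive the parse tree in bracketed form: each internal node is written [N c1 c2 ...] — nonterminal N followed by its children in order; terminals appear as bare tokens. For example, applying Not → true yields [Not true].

[Or [Or [And [Not not [Not ( [Or [And [Not r]]] )]]]] or [And [And [Not not [Not true]]] and [Not s]]]

Or
Or or And
And or And
Not or And
not Not or And
not ( Or ) or And
not ( And ) or And
not ( Not ) or And
not ( r ) or And
not ( r ) or And and Not
not ( r ) or Not and Not
not ( r ) or not Not and Not
not ( r ) or not true and Not
not ( r ) or not true and s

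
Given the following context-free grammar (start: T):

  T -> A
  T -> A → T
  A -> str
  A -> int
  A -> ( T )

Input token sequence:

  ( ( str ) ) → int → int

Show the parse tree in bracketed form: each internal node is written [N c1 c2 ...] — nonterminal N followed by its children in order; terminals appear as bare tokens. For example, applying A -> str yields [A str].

T
A → T
( T ) → T
( A ) → T
( ( T ) ) → T
( ( A ) ) → T
( ( str ) ) → T
( ( str ) ) → A → T
( ( str ) ) → int → T
( ( str ) ) → int → A
( ( str ) ) → int → int

[T [A ( [T [A ( [T [A str]] )]] )] → [T [A int] → [T [A int]]]]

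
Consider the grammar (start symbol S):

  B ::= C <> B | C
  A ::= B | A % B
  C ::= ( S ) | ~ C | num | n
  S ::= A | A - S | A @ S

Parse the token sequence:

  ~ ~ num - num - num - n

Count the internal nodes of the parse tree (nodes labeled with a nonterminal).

18

[S [A [B [C ~ [C ~ [C num]]]]] - [S [A [B [C num]]] - [S [A [B [C num]]] - [S [A [B [C n]]]]]]]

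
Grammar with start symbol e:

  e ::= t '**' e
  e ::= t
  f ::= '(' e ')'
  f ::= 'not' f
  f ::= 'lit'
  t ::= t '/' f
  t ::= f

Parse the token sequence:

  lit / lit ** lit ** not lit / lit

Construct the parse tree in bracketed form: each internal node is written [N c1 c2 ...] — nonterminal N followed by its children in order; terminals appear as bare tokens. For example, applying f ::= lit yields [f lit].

e
t ** e
t / f ** e
f / f ** e
lit / f ** e
lit / lit ** e
lit / lit ** t ** e
lit / lit ** f ** e
lit / lit ** lit ** e
lit / lit ** lit ** t
lit / lit ** lit ** t / f
lit / lit ** lit ** f / f
lit / lit ** lit ** not f / f
lit / lit ** lit ** not lit / f
lit / lit ** lit ** not lit / lit

[e [t [t [f lit]] / [f lit]] ** [e [t [f lit]] ** [e [t [t [f not [f lit]]] / [f lit]]]]]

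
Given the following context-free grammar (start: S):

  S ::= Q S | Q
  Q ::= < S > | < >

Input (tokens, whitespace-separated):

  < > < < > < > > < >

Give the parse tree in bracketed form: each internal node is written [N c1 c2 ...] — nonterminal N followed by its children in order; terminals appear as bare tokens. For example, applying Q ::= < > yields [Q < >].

S
Q S
< > S
< > Q S
< > < S > S
< > < Q S > S
< > < < > S > S
< > < < > Q > S
< > < < > < > > S
< > < < > < > > Q
< > < < > < > > < >

[S [Q < >] [S [Q < [S [Q < >] [S [Q < >]]] >] [S [Q < >]]]]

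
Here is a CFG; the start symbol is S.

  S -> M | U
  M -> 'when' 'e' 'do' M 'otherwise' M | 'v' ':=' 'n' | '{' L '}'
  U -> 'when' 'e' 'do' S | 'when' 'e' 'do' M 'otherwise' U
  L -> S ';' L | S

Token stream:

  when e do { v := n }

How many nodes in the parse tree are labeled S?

3

[S [U when e do [S [M { [L [S [M v := n]]] }]]]]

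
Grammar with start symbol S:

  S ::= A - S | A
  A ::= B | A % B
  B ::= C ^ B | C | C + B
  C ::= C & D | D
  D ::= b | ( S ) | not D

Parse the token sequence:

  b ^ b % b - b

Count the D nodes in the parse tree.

4

[S [A [A [B [C [D b]] ^ [B [C [D b]]]]] % [B [C [D b]]]] - [S [A [B [C [D b]]]]]]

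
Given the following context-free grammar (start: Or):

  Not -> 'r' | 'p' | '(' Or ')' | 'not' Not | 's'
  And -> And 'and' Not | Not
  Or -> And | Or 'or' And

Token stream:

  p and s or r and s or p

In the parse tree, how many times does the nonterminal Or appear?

3

[Or [Or [Or [And [And [Not p]] and [Not s]]] or [And [And [Not r]] and [Not s]]] or [And [Not p]]]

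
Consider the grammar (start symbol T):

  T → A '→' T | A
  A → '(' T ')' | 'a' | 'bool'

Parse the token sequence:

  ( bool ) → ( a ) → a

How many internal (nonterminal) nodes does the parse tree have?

10

[T [A ( [T [A bool]] )] → [T [A ( [T [A a]] )] → [T [A a]]]]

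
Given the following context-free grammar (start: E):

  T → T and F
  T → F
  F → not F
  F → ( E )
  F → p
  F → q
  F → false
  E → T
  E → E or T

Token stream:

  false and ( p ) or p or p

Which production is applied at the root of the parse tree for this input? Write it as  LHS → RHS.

E → E or T

[E [E [E [T [T [F false]] and [F ( [E [T [F p]]] )]]] or [T [F p]]] or [T [F p]]]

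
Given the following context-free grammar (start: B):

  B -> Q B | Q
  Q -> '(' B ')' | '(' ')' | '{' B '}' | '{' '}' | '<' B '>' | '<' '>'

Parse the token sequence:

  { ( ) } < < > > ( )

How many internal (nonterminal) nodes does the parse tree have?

[B [Q { [B [Q ( )]] }] [B [Q < [B [Q < >]] >] [B [Q ( )]]]]

10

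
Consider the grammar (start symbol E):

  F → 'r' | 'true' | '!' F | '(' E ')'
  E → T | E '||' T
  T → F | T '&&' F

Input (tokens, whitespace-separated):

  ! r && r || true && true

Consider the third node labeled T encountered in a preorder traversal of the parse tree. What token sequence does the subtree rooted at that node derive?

true && true

[E [E [T [T [F ! [F r]]] && [F r]]] || [T [T [F true]] && [F true]]]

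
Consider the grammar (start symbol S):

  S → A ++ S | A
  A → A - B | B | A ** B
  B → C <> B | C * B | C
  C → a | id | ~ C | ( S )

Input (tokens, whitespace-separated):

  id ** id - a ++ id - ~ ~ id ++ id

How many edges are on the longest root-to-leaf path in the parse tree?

7

[S [A [A [A [B [C id]]] ** [B [C id]]] - [B [C a]]] ++ [S [A [A [B [C id]]] - [B [C ~ [C ~ [C id]]]]] ++ [S [A [B [C id]]]]]]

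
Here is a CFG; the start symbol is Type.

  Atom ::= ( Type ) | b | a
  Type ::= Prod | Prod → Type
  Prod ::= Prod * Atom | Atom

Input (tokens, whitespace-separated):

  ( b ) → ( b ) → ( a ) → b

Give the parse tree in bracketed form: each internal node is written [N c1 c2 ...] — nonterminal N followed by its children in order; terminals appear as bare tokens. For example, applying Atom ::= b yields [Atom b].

Type
Prod → Type
Atom → Type
( Type ) → Type
( Prod ) → Type
( Atom ) → Type
( b ) → Type
( b ) → Prod → Type
( b ) → Atom → Type
( b ) → ( Type ) → Type
( b ) → ( Prod ) → Type
( b ) → ( Atom ) → Type
( b ) → ( b ) → Type
( b ) → ( b ) → Prod → Type
( b ) → ( b ) → Atom → Type
( b ) → ( b ) → ( Type ) → Type
( b ) → ( b ) → ( Prod ) → Type
( b ) → ( b ) → ( Atom ) → Type
( b ) → ( b ) → ( a ) → Type
( b ) → ( b ) → ( a ) → Prod
( b ) → ( b ) → ( a ) → Atom
( b ) → ( b ) → ( a ) → b

[Type [Prod [Atom ( [Type [Prod [Atom b]]] )]] → [Type [Prod [Atom ( [Type [Prod [Atom b]]] )]] → [Type [Prod [Atom ( [Type [Prod [Atom a]]] )]] → [Type [Prod [Atom b]]]]]]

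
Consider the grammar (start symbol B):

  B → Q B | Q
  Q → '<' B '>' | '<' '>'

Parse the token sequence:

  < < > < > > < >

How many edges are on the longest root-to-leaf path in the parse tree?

[B [Q < [B [Q < >] [B [Q < >]]] >] [B [Q < >]]]

5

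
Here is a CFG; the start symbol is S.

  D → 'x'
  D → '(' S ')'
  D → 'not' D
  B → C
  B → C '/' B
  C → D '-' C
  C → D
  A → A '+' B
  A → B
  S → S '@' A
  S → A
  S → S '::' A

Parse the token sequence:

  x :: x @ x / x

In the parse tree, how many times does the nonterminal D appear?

4

[S [S [S [A [B [C [D x]]]]] :: [A [B [C [D x]]]]] @ [A [B [C [D x]] / [B [C [D x]]]]]]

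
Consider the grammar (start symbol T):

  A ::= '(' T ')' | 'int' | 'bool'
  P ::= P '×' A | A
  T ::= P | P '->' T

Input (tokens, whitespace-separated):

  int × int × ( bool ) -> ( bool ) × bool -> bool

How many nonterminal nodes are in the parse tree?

21

[T [P [P [P [A int]] × [A int]] × [A ( [T [P [A bool]]] )]] -> [T [P [P [A ( [T [P [A bool]]] )]] × [A bool]] -> [T [P [A bool]]]]]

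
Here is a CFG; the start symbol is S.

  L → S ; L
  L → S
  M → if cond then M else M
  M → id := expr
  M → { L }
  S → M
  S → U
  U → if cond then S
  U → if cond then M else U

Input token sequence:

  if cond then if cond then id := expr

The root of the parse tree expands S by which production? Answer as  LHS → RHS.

[S [U if cond then [S [U if cond then [S [M id := expr]]]]]]

S → U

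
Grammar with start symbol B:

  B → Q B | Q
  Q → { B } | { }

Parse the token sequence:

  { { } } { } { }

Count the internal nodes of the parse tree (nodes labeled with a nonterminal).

[B [Q { [B [Q { }]] }] [B [Q { }] [B [Q { }]]]]

8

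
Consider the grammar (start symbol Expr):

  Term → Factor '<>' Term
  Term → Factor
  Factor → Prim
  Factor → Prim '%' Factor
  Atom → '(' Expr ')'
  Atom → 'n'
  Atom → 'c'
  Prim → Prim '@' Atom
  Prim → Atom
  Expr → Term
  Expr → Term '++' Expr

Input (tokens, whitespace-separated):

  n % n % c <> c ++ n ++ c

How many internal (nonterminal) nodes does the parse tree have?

25

[Expr [Term [Factor [Prim [Atom n]] % [Factor [Prim [Atom n]] % [Factor [Prim [Atom c]]]]] <> [Term [Factor [Prim [Atom c]]]]] ++ [Expr [Term [Factor [Prim [Atom n]]]] ++ [Expr [Term [Factor [Prim [Atom c]]]]]]]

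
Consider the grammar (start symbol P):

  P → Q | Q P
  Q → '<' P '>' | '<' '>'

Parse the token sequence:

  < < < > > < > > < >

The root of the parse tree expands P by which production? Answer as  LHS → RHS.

[P [Q < [P [Q < [P [Q < >]] >] [P [Q < >]]] >] [P [Q < >]]]

P → Q P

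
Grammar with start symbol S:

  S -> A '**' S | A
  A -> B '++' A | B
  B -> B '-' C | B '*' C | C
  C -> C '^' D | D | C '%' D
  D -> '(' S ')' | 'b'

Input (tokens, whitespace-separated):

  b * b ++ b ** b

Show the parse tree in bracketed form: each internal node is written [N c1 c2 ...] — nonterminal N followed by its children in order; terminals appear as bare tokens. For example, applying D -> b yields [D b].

S
A ** S
B ++ A ** S
B * C ++ A ** S
C * C ++ A ** S
D * C ++ A ** S
b * C ++ A ** S
b * D ++ A ** S
b * b ++ A ** S
b * b ++ B ** S
b * b ++ C ** S
b * b ++ D ** S
b * b ++ b ** S
b * b ++ b ** A
b * b ++ b ** B
b * b ++ b ** C
b * b ++ b ** D
b * b ++ b ** b

[S [A [B [B [C [D b]]] * [C [D b]]] ++ [A [B [C [D b]]]]] ** [S [A [B [C [D b]]]]]]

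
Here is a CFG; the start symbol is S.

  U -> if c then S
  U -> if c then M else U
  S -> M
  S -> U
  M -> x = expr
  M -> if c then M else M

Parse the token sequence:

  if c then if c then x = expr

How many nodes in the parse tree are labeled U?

2

[S [U if c then [S [U if c then [S [M x = expr]]]]]]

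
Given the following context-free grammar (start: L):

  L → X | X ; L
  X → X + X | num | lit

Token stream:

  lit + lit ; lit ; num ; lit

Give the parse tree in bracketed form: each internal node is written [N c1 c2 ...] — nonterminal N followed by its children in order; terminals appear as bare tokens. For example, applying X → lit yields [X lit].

L
X ; L
X + X ; L
lit + X ; L
lit + lit ; L
lit + lit ; X ; L
lit + lit ; lit ; L
lit + lit ; lit ; X ; L
lit + lit ; lit ; num ; L
lit + lit ; lit ; num ; X
lit + lit ; lit ; num ; lit

[L [X [X lit] + [X lit]] ; [L [X lit] ; [L [X num] ; [L [X lit]]]]]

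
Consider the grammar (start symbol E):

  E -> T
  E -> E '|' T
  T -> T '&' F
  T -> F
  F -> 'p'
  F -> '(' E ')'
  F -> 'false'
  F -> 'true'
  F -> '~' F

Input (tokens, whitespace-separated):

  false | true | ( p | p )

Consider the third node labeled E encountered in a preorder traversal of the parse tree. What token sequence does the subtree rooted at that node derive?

false

[E [E [E [T [F false]]] | [T [F true]]] | [T [F ( [E [E [T [F p]]] | [T [F p]]] )]]]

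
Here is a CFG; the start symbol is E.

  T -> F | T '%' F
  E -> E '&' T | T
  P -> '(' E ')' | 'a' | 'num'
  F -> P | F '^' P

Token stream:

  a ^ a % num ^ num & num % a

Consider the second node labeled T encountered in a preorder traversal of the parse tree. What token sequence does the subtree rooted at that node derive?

[E [E [T [T [F [F [P a]] ^ [P a]]] % [F [F [P num]] ^ [P num]]]] & [T [T [F [P num]]] % [F [P a]]]]

a ^ a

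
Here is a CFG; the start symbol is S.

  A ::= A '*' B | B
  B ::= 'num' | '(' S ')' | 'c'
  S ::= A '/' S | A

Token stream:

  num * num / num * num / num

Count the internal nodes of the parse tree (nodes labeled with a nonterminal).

[S [A [A [B num]] * [B num]] / [S [A [A [B num]] * [B num]] / [S [A [B num]]]]]

13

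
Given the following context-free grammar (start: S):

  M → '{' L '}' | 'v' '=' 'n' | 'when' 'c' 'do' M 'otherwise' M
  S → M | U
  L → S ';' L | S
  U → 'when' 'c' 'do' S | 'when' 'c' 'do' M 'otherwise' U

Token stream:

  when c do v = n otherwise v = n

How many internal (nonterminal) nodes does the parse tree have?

4

[S [M when c do [M v = n] otherwise [M v = n]]]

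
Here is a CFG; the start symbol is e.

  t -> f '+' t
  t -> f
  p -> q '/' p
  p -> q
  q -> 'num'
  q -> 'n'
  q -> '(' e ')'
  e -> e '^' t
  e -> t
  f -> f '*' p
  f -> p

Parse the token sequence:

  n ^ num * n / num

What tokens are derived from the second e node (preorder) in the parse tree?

[e [e [t [f [p [q n]]]]] ^ [t [f [f [p [q num]]] * [p [q n] / [p [q num]]]]]]

n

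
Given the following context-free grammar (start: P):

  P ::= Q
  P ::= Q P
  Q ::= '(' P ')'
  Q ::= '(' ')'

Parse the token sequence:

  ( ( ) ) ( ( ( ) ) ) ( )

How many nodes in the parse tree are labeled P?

[P [Q ( [P [Q ( )]] )] [P [Q ( [P [Q ( [P [Q ( )]] )]] )] [P [Q ( )]]]]

6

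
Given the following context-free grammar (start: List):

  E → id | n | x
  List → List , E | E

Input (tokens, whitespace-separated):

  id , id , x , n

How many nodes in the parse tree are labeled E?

4

[List [List [List [List [E id]] , [E id]] , [E x]] , [E n]]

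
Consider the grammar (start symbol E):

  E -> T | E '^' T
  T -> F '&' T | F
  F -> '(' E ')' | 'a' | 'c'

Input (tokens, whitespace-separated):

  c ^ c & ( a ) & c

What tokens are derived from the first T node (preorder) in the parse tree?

c

[E [E [T [F c]]] ^ [T [F c] & [T [F ( [E [T [F a]]] )] & [T [F c]]]]]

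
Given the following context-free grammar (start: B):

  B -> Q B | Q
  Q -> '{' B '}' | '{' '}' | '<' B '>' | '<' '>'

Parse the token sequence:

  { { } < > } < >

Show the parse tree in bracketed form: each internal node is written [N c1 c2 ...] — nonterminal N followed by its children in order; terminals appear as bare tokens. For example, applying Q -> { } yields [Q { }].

[B [Q { [B [Q { }] [B [Q < >]]] }] [B [Q < >]]]

B
Q B
{ B } B
{ Q B } B
{ { } B } B
{ { } Q } B
{ { } < > } B
{ { } < > } Q
{ { } < > } < >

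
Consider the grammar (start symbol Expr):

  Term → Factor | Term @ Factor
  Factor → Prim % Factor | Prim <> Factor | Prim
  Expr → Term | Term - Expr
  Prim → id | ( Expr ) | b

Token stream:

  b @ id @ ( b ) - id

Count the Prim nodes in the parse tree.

[Expr [Term [Term [Term [Factor [Prim b]]] @ [Factor [Prim id]]] @ [Factor [Prim ( [Expr [Term [Factor [Prim b]]]] )]]] - [Expr [Term [Factor [Prim id]]]]]

5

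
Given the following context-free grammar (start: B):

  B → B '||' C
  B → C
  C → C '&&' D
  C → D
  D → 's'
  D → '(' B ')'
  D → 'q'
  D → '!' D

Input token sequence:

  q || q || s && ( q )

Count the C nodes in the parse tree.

[B [B [B [C [D q]]] || [C [D q]]] || [C [C [D s]] && [D ( [B [C [D q]]] )]]]

5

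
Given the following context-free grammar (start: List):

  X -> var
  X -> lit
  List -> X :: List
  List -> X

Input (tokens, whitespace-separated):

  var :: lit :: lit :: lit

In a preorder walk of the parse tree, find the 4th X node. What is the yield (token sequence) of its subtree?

lit

[List [X var] :: [List [X lit] :: [List [X lit] :: [List [X lit]]]]]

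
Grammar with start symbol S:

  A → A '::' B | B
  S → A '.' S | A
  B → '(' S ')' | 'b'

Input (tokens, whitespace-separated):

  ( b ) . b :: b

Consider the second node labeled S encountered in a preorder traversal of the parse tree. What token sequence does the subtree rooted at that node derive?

b

[S [A [B ( [S [A [B b]]] )]] . [S [A [A [B b]] :: [B b]]]]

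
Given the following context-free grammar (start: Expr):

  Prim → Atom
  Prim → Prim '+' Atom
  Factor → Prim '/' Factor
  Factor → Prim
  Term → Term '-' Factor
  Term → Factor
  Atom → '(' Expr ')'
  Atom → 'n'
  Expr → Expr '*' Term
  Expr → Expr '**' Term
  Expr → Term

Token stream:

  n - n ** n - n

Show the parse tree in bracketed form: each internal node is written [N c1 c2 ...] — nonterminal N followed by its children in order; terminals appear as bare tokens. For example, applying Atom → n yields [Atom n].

[Expr [Expr [Term [Term [Factor [Prim [Atom n]]]] - [Factor [Prim [Atom n]]]]] ** [Term [Term [Factor [Prim [Atom n]]]] - [Factor [Prim [Atom n]]]]]

Expr
Expr ** Term
Term ** Term
Term - Factor ** Term
Factor - Factor ** Term
Prim - Factor ** Term
Atom - Factor ** Term
n - Factor ** Term
n - Prim ** Term
n - Atom ** Term
n - n ** Term
n - n ** Term - Factor
n - n ** Factor - Factor
n - n ** Prim - Factor
n - n ** Atom - Factor
n - n ** n - Factor
n - n ** n - Prim
n - n ** n - Atom
n - n ** n - n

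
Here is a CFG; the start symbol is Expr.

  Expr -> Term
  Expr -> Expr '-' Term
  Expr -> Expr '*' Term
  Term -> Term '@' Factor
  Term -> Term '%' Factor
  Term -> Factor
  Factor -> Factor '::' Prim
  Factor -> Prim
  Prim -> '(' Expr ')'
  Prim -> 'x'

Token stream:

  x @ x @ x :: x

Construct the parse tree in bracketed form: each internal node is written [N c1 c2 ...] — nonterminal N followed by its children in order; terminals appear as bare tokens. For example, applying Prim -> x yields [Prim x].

Expr
Term
Term @ Factor
Term @ Factor @ Factor
Factor @ Factor @ Factor
Prim @ Factor @ Factor
x @ Factor @ Factor
x @ Prim @ Factor
x @ x @ Factor
x @ x @ Factor :: Prim
x @ x @ Prim :: Prim
x @ x @ x :: Prim
x @ x @ x :: x

[Expr [Term [Term [Term [Factor [Prim x]]] @ [Factor [Prim x]]] @ [Factor [Factor [Prim x]] :: [Prim x]]]]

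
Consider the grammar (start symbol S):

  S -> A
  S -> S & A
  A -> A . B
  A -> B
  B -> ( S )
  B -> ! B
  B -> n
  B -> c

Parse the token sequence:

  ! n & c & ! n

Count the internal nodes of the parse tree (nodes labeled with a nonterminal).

11

[S [S [S [A [B ! [B n]]]] & [A [B c]]] & [A [B ! [B n]]]]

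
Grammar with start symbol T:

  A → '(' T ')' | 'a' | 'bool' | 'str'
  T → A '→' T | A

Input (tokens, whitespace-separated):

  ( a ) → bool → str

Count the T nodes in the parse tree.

4

[T [A ( [T [A a]] )] → [T [A bool] → [T [A str]]]]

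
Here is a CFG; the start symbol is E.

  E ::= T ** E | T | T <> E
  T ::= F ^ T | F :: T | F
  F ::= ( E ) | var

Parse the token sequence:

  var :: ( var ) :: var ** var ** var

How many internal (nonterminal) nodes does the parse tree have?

[E [T [F var] :: [T [F ( [E [T [F var]]] )] :: [T [F var]]]] ** [E [T [F var]] ** [E [T [F var]]]]]

16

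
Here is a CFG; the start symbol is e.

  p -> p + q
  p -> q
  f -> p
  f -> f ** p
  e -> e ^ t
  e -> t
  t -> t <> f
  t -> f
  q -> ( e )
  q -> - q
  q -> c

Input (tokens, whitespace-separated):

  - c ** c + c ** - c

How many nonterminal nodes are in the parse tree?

15

[e [t [f [f [f [p [q - [q c]]]] ** [p [p [q c]] + [q c]]] ** [p [q - [q c]]]]]]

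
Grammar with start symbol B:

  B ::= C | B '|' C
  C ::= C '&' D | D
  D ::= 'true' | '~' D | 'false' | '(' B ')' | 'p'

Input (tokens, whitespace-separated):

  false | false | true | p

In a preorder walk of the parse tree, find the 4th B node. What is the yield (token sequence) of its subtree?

[B [B [B [B [C [D false]]] | [C [D false]]] | [C [D true]]] | [C [D p]]]

false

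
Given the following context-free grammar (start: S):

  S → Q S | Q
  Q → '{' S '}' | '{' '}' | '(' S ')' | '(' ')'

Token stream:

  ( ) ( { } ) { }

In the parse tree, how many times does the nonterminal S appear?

4

[S [Q ( )] [S [Q ( [S [Q { }]] )] [S [Q { }]]]]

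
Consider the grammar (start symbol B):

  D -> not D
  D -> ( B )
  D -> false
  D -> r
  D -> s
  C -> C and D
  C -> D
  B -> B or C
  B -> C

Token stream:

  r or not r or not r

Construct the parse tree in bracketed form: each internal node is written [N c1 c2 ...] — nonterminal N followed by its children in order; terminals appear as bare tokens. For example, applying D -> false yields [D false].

[B [B [B [C [D r]]] or [C [D not [D r]]]] or [C [D not [D r]]]]

B
B or C
B or C or C
C or C or C
D or C or C
r or C or C
r or D or C
r or not D or C
r or not r or C
r or not r or D
r or not r or not D
r or not r or not r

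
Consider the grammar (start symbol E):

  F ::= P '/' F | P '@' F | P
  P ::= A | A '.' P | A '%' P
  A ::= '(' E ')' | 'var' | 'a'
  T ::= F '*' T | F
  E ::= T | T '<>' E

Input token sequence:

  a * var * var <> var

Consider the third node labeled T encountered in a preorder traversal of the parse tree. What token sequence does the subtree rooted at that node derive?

[E [T [F [P [A a]]] * [T [F [P [A var]]] * [T [F [P [A var]]]]]] <> [E [T [F [P [A var]]]]]]

var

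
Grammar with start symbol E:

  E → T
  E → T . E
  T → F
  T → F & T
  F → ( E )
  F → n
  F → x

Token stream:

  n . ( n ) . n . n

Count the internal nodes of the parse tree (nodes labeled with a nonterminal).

15

[E [T [F n]] . [E [T [F ( [E [T [F n]]] )]] . [E [T [F n]] . [E [T [F n]]]]]]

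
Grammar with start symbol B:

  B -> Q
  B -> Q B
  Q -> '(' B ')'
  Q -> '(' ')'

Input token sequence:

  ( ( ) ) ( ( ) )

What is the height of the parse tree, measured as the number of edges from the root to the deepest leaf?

5

[B [Q ( [B [Q ( )]] )] [B [Q ( [B [Q ( )]] )]]]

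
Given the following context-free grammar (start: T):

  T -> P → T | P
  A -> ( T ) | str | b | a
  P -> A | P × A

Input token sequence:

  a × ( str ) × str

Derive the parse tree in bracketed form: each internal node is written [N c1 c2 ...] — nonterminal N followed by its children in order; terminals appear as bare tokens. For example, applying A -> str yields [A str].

[T [P [P [P [A a]] × [A ( [T [P [A str]]] )]] × [A str]]]

T
P
P × A
P × A × A
A × A × A
a × A × A
a × ( T ) × A
a × ( P ) × A
a × ( A ) × A
a × ( str ) × A
a × ( str ) × str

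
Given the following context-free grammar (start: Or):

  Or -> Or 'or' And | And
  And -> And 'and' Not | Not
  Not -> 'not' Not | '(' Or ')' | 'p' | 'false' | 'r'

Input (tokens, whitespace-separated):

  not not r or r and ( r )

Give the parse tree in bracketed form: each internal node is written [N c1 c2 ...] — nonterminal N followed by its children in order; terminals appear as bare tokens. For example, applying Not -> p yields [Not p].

[Or [Or [And [Not not [Not not [Not r]]]]] or [And [And [Not r]] and [Not ( [Or [And [Not r]]] )]]]

Or
Or or And
And or And
Not or And
not Not or And
not not Not or And
not not r or And
not not r or And and Not
not not r or Not and Not
not not r or r and Not
not not r or r and ( Or )
not not r or r and ( And )
not not r or r and ( Not )
not not r or r and ( r )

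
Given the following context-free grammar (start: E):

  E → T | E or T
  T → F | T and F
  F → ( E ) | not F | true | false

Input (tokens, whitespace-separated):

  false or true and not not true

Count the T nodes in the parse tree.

3

[E [E [T [F false]]] or [T [T [F true]] and [F not [F not [F true]]]]]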